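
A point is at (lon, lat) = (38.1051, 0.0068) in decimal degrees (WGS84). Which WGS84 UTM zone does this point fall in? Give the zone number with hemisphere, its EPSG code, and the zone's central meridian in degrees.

UTM zone = ⌊(λ + 180)/6⌋ + 1; 38.1051° ∈ [36°, 42°) → zone 37.
Hemisphere: N (φ ≥ 0).
Central meridian λ₀ = 6×37 − 183 = 39°.
EPSG code: 32637.

Zone 37N (EPSG:32637), central meridian 39°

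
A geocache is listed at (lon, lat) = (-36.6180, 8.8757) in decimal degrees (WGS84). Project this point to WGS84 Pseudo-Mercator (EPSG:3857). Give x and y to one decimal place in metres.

Web Mercator is spherical with R = a = 6378137 m.
x = R·λ = 6378137 × -0.639104665 = -4076297.114 m.
y = R·ln tan(π/4 + φ/2) = 6378137 × 0.155533499 = 992013.965 m.

x -4076297.1 m, y 992014.0 m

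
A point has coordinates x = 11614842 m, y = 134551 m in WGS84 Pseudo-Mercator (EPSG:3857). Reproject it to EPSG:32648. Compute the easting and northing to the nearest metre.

Web Mercator inverse (R = 6378137 m) → φ = 1.20860256°, λ = 104.33790091°.
UTM 48N forward: E = 426339.580 m, N = 133596.073 m.

E 426340 m, N 133596 m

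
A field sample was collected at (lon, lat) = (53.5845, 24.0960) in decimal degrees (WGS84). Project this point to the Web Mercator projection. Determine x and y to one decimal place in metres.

x 5964999.3 m, y 2765110.5 m

Web Mercator is spherical with R = a = 6378137 m.
x = R·λ = 6378137 × 0.935225953 = 5964999.254 m.
y = R·ln tan(π/4 + φ/2) = 6378137 × 0.433529493 = 2765110.498 m.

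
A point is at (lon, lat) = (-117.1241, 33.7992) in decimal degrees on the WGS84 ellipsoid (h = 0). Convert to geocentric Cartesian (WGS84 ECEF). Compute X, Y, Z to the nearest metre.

WGS84: a = 6378137 m, e² = 0.006694380; N(φ) = a/√(1−e²sin²φ) = 6384753.720 m.
X = (N+h)·cosφ·cosλ = -2418962.329 m; Y = (N+h)·cosφ·sinλ = -4722167.905 m; Z = (N(1−e²)+h)·sinφ = 3527959.746 m.

X -2418962 m, Y -4722168 m, Z 3527960 m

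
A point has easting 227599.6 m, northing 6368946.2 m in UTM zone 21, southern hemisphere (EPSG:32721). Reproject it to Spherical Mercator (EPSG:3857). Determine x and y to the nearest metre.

Unproject from UTM 21S (λ₀ = -57°) → φ = -32.78369977°, λ = -59.90840041°.
Web Mercator (R = 6378137 m): x = -6668972.628 m, y = -3866628.794 m.

x -6668973 m, y -3866629 m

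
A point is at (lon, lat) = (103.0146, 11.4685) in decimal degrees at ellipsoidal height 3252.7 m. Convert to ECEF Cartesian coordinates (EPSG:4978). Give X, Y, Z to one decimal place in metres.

WGS84: a = 6378137 m, e² = 0.006694380; N(φ) = a/√(1−e²sin²φ) = 6378981.152 m.
X = (N+h)·cosφ·cosλ = -1408578.422 m; Y = (N+h)·cosφ·sinλ = 6094138.185 m; Z = (N(1−e²)+h)·sinφ = 1260483.546 m.

X -1408578.4 m, Y 6094138.2 m, Z 1260483.5 m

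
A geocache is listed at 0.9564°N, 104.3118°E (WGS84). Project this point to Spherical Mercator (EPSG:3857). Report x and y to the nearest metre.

Web Mercator is spherical with R = a = 6378137 m.
x = R·λ = 6378137 × 1.820584359 = 11611936.460 m.
y = R·ln tan(π/4 + φ/2) = 6378137 × 0.016693104 = 106470.906 m.

x 11611936 m, y 106471 m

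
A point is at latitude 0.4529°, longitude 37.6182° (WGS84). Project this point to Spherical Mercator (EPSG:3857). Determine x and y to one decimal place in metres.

Web Mercator is spherical with R = a = 6378137 m.
x = R·λ = 6378137 × 0.656561449 = 4187638.869 m.
y = R·ln tan(π/4 + φ/2) = 6378137 × 0.007904679 = 50417.122 m.

x 4187638.9 m, y 50417.1 m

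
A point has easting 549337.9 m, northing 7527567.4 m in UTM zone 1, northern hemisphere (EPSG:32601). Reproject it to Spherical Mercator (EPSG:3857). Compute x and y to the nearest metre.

Unproject from UTM 1N (λ₀ = -177°) → φ = 67.85859955°, λ = -175.82689920°.
Web Mercator (R = 6378137 m): x = -19572960.887 m, y = 10405105.999 m.

x -19572961 m, y 10405106 m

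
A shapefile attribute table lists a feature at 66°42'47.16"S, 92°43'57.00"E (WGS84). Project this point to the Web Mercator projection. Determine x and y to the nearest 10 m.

x 10322930 m, y -10074800 m

Web Mercator is spherical with R = a = 6378137 m.
x = R·λ = 6378137 × 1.618487449 = 10322934.680 m.
y = R·ln tan(π/4 + φ/2) = 6378137 × -1.579583316 = -10074798.790 m.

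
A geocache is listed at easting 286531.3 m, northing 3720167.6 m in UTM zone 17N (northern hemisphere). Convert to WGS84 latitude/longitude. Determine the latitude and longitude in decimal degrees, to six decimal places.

Zone 17N: λ₀ = -81°, k₀ = 0.9996, false easting 500000 m.
Meridian distance M = (N − FN)/k₀ = 3721656.3 m.
Inverse transverse Mercator on WGS84 gives φ = 33.59990034°, λ = -83.30059988°.

lat 33.599900°, lon -83.300600°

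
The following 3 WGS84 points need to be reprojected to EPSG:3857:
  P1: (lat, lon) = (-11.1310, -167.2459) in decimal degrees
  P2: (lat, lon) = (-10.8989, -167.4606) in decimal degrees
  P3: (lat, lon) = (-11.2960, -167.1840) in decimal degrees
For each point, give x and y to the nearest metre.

P1: x -18617728 m, y -1246966 m; P2: x -18641629 m, y -1220644 m; P3: x -18610838 m, y -1265691 m

Web Mercator: x = R·λ, y = R·ln tan(π/4+φ/2), R = 6378137 m.
P1 (-11.1310°, -167.2459°) → (-18617728.425, -1246965.913) m.
P2 (-10.8989°, -167.4606°) → (-18641628.720, -1220643.716) m.
P3 (-11.2960°, -167.1840°) → (-18610837.749, -1265691.112) m.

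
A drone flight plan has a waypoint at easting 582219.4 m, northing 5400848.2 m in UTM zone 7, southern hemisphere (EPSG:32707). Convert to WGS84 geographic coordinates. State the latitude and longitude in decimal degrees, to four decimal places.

Zone 7S: λ₀ = -141°, k₀ = 0.9996, false easting 500000 m, false northing 10000000 m.
Meridian distance M = (N − FN)/k₀ = -4600992.2 m.
Inverse transverse Mercator on WGS84 gives φ = -41.53979978°, λ = -140.01429953°.

lat -41.5398°, lon -140.0143°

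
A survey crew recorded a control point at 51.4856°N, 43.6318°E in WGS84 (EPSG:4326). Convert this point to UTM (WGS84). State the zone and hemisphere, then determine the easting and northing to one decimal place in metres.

Longitude 43.6318° lies in the 6° band [42°, 48°), giving zone 38; latitude is north of the equator, so 38N.
Zone 38 central meridian λ₀ = 6×38 − 183 = 45°; Δλ = -1.3682°.
Transverse Mercator on WGS84 with k₀ = 0.9996 gives E = 405001.581 m, N = 5704715.277 m.

Zone 38N: E 405001.6 m, N 5704715.3 m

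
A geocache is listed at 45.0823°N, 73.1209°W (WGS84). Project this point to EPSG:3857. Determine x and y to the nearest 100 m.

Web Mercator is spherical with R = a = 6378137 m.
x = R·λ = 6378137 × -1.276200457 = -8139781.354 m.
y = R·ln tan(π/4 + φ/2) = 6378137 × 0.883406433 = 5634487.256 m.

x -8139800 m, y 5634500 m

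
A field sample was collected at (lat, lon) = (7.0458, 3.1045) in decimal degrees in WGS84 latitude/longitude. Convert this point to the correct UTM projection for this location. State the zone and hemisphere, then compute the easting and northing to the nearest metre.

Longitude 3.1045° lies in the 6° band [0°, 6°), giving zone 31; latitude is north of the equator, so 31N.
Zone 31 central meridian λ₀ = 6×31 − 183 = 3°; Δλ = +0.1045°.
Transverse Mercator on WGS84 with k₀ = 0.9996 gives E = 511541.010 m, N = 778813.193 m.

Zone 31N: E 511541 m, N 778813 m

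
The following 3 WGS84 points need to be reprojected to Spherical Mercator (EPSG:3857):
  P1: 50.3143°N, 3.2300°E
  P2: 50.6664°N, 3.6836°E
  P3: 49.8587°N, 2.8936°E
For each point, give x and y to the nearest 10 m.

Web Mercator: x = R·λ, y = R·ln tan(π/4+φ/2), R = 6378137 m.
P1 (50.3143°, 3.2300°) → (359561.955, 6500886.040) m.
P2 (50.6664°, 3.6836°) → (410056.476, 6562494.547) m.
P3 (49.8587°, 2.8936°) → (322114.079, 6421841.035) m.

P1: x 359560 m, y 6500890 m; P2: x 410060 m, y 6562490 m; P3: x 322110 m, y 6421840 m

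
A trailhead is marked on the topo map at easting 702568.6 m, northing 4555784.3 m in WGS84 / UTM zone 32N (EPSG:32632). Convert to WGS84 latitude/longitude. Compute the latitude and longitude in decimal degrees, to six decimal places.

Zone 32N: λ₀ = 9°, k₀ = 0.9996, false easting 500000 m.
Meridian distance M = (N − FN)/k₀ = 4557607.3 m.
Inverse transverse Mercator on WGS84 gives φ = 41.12809986°, λ = 11.41320054°.

lat 41.128100°, lon 11.413201°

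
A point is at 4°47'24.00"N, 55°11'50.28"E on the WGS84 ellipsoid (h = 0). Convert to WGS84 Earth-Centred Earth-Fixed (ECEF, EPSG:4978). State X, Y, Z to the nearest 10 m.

WGS84: a = 6378137 m, e² = 0.006694380; N(φ) = a/√(1−e²sin²φ) = 6378285.869 m.
X = (N+h)·cosφ·cosλ = 3627706.735 m; Y = (N+h)·cosφ·sinλ = 5219061.128 m; Z = (N(1−e²)+h)·sinφ = 529046.375 m.

X 3627710 m, Y 5219060 m, Z 529050 m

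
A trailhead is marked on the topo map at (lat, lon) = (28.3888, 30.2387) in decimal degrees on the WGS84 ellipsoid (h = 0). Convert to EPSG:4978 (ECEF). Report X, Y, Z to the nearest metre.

X 4851307 m, Y 2827917 m, Z 3014481 m

WGS84: a = 6378137 m, e² = 0.006694380; N(φ) = a/√(1−e²sin²φ) = 6382968.492 m.
X = (N+h)·cosφ·cosλ = 4851307.294 m; Y = (N+h)·cosφ·sinλ = 2827916.751 m; Z = (N(1−e²)+h)·sinφ = 3014480.643 m.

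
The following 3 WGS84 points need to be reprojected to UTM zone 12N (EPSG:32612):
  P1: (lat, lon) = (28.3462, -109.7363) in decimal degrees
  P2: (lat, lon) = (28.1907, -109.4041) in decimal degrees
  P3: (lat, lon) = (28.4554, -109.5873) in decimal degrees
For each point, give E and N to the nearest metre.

UTM zone 12N: λ₀ = -111°, k₀ = 0.9996.
P1 (28.3462°, -109.7363°) → (623856.363, 3136202.267) m.
P2 (28.1907°, -109.4041°) → (656647.104, 3119358.258) m.
P3 (28.4554°, -109.5873°) → (638319.613, 3148463.640) m.

P1: E 623856 m, N 3136202 m; P2: E 656647 m, N 3119358 m; P3: E 638320 m, N 3148464 m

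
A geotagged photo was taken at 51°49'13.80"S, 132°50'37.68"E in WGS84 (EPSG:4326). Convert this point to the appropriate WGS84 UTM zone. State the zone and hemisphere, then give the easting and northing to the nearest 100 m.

Longitude 132.8438° lies in the 6° band [132°, 138°), giving zone 53; latitude is south of the equator, so 53S.
Zone 53 central meridian λ₀ = 6×53 − 183 = 135°; Δλ = -2.1562°.
Transverse Mercator on WGS84 with k₀ = 0.9996 gives E = 351392.628 m, N = 4256727.448 m.

Zone 53S: E 351400 m, N 4256700 m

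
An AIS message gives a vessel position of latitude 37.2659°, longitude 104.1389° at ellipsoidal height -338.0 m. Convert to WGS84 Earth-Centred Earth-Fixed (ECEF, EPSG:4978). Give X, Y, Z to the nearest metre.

X -1241376 m, Y 4927961 m, Z 3840715 m

WGS84: a = 6378137 m, e² = 0.006694380; N(φ) = a/√(1−e²sin²φ) = 6385978.952 m.
X = (N+h)·cosφ·cosλ = -1241375.648 m; Y = (N+h)·cosφ·sinλ = 4927960.784 m; Z = (N(1−e²)+h)·sinφ = 3840714.631 m.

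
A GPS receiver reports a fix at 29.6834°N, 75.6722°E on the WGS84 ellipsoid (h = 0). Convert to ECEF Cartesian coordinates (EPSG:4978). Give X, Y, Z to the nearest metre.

X 1372395 m, Y 5373225 m, Z 3139932 m

WGS84: a = 6378137 m, e² = 0.006694380; N(φ) = a/√(1−e²sin²φ) = 6383378.829 m.
X = (N+h)·cosφ·cosλ = 1372394.648 m; Y = (N+h)·cosφ·sinλ = 5373224.763 m; Z = (N(1−e²)+h)·sinφ = 3139932.213 m.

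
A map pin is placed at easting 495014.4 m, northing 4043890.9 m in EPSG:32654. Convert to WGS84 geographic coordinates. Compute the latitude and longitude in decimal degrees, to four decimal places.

lat 36.5404°, lon 140.9443°

Zone 54N: λ₀ = 141°, k₀ = 0.9996, false easting 500000 m.
Meridian distance M = (N − FN)/k₀ = 4045509.1 m.
Inverse transverse Mercator on WGS84 gives φ = 36.54040030°, λ = 140.94430040°.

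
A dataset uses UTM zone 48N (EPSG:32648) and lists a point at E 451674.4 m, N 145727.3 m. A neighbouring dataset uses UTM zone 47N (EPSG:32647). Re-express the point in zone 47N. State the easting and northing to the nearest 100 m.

E 1120100 m, N 146400 m

UTM 48N → geographic: φ = 1.31840013°, λ = 104.56559999°.
UTM 47N (λ₀ = 99°) forward: E = 1120130.640 m, N = 146417.743 m.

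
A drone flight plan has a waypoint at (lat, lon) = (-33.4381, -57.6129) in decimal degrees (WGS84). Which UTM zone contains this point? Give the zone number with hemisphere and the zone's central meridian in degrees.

UTM zone = ⌊(λ + 180)/6⌋ + 1; -57.6129° ∈ [-60°, -54°) → zone 21.
Hemisphere: S (φ < 0).
Central meridian λ₀ = 6×21 − 183 = -57°.

Zone 21S, central meridian -57°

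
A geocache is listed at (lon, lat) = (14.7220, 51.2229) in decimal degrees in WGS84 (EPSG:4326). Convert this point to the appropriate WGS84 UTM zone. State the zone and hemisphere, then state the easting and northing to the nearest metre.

Zone 33N: E 480586 m, N 5674649 m

Longitude 14.7220° lies in the 6° band [12°, 18°), giving zone 33; latitude is north of the equator, so 33N.
Zone 33 central meridian λ₀ = 6×33 − 183 = 15°; Δλ = -0.2780°.
Transverse Mercator on WGS84 with k₀ = 0.9996 gives E = 480586.483 m, N = 5674649.402 m.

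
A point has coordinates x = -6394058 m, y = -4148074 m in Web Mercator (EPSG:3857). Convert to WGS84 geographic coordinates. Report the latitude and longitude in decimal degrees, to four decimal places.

lat -34.8836°, lon -57.4388°

R = 6378137 m. λ = x/R = -57.43880029°.
φ = 2·arctan(exp(y/R)) − 90° = 2·arctan(0.52186) − 90° = -34.88359942°.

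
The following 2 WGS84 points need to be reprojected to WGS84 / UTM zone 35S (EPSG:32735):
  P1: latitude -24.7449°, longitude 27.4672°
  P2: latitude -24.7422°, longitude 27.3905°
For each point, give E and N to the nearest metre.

UTM zone 35S: λ₀ = 27°, k₀ = 0.9996.
P1 (-24.7449°, 27.4672°) → (547242.234, 7263218.005) m.
P2 (-24.7422°, 27.3905°) → (539487.266, 7263541.266) m.

P1: E 547242 m, N 7263218 m; P2: E 539487 m, N 7263541 m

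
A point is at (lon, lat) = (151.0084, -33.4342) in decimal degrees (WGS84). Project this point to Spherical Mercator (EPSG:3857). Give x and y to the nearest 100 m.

x 16810200 m, y -3953100 m

Web Mercator is spherical with R = a = 6378137 m.
x = R·λ = 6378137 × 2.635593778 = 16810178.194 m.
y = R·ln tan(π/4 + φ/2) = 6378137 × -0.619785933 = -3953079.589 m.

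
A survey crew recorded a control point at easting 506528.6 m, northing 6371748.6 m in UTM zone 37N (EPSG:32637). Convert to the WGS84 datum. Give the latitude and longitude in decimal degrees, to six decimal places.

Zone 37N: λ₀ = 39°, k₀ = 0.9996, false easting 500000 m.
Meridian distance M = (N − FN)/k₀ = 6374298.3 m.
Inverse transverse Mercator on WGS84 gives φ = 57.48830037°, λ = 39.10890074°.

lat 57.488300°, lon 39.108901°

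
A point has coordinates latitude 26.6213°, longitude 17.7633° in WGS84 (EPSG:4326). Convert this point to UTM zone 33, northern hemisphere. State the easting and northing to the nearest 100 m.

Zone 33 central meridian λ₀ = 6×33 − 183 = 15°; Δλ = +2.7633°.
Transverse Mercator on WGS84 with k₀ = 0.9996 gives E = 775138.010 m, N = 2947466.358 m.

E 775100 m, N 2947500 m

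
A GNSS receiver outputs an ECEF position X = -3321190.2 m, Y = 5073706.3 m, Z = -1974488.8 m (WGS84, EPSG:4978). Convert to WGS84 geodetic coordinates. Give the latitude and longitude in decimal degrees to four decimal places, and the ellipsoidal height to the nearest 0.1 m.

lat -18.1491°, lon 123.2083°, h 1335.9 m

λ = atan2(Y, X) = 123.20830007°; p = √(X²+Y²) = 6064058.0 m.
Bowring's method on WGS84 (a = 6378137 m, b = 6356752.314 m) gives φ = -18.14909966°, h = 1335.948 m.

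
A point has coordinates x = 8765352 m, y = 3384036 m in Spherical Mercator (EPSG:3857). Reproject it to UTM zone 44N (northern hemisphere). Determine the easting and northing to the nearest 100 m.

Web Mercator inverse (R = 6378137 m) → φ = 29.06589761°, λ = 78.74049672°.
UTM 44N forward: E = 280033.942 m, N = 3217394.350 m.

E 280000 m, N 3217400 m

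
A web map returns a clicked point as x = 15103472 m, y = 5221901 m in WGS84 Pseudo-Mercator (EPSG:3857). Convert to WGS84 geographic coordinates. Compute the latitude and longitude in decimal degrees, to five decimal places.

lat 42.40540°, lon 135.67680°

R = 6378137 m. λ = x/R = 135.67679741°.
φ = 2·arctan(exp(y/R)) − 90° = 2·arctan(2.26759) − 90° = 42.40539883°.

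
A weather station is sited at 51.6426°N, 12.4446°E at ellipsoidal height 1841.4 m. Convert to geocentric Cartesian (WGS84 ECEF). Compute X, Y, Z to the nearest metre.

X 3874149 m, Y 854949 m, Z 4979667 m

WGS84: a = 6378137 m, e² = 0.006694380; N(φ) = a/√(1−e²sin²φ) = 6391305.049 m.
X = (N+h)·cosφ·cosλ = 3874148.584 m; Y = (N+h)·cosφ·sinλ = 854948.834 m; Z = (N(1−e²)+h)·sinφ = 4979667.483 m.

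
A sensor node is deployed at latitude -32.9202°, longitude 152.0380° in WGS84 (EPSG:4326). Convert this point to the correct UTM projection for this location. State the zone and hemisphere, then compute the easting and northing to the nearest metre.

Zone 56S: E 410051 m, N 6357149 m

Longitude 152.0380° lies in the 6° band [150°, 156°), giving zone 56; latitude is south of the equator, so 56S.
Zone 56 central meridian λ₀ = 6×56 − 183 = 153°; Δλ = -0.9620°.
Transverse Mercator on WGS84 with k₀ = 0.9996 gives E = 410051.413 m, N = 6357149.225 m.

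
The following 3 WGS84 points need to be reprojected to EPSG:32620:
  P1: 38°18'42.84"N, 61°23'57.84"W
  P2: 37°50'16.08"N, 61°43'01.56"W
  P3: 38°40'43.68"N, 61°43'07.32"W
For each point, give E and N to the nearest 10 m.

UTM zone 20N: λ₀ = -63°, k₀ = 0.9996.
P1 (38.3119°, -61.3994°) → (639935.386, 4241633.810) m.
P2 (37.8378°, -61.7171°) → (612885.181, 4188594.163) m.
P3 (38.6788°, -61.7187°) → (611451.949, 4281912.544) m.

P1: E 639940 m, N 4241630 m; P2: E 612890 m, N 4188590 m; P3: E 611450 m, N 4281910 m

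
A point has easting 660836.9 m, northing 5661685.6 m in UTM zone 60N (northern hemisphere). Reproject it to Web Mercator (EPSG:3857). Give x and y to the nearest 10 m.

x 19959180 m, y 6636180 m

Unproject from UTM 60N (λ₀ = 177°) → φ = 51.08409974°, λ = 179.29639932°.
Web Mercator (R = 6378137 m): x = 19959183.874 m, y = 6636183.497 m.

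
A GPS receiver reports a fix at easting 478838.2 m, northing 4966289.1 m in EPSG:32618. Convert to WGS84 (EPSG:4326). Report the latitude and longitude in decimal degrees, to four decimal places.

lat 44.8497°, lon -75.2678°

Zone 18N: λ₀ = -75°, k₀ = 0.9996, false easting 500000 m.
Meridian distance M = (N − FN)/k₀ = 4968276.4 m.
Inverse transverse Mercator on WGS84 gives φ = 44.84970023°, λ = -75.26779942°.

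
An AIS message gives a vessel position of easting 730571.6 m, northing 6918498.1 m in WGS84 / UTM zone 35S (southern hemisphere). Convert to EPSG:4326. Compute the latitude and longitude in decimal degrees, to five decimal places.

Zone 35S: λ₀ = 27°, k₀ = 0.9996, false easting 500000 m, false northing 10000000 m.
Meridian distance M = (N − FN)/k₀ = -3082735.0 m.
Inverse transverse Mercator on WGS84 gives φ = -27.83839958°, λ = 29.34119978°.

lat -27.83840°, lon 29.34120°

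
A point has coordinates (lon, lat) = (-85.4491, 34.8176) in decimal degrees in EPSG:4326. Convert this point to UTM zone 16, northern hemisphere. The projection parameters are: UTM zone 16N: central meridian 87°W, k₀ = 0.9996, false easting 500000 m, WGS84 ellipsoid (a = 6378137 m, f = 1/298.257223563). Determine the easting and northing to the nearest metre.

E 641842 m, N 3853912 m

Zone 16 central meridian λ₀ = 6×16 − 183 = -87°; Δλ = +1.5509°.
Transverse Mercator on WGS84 with k₀ = 0.9996 gives E = 641841.598 m, N = 3853912.147 m.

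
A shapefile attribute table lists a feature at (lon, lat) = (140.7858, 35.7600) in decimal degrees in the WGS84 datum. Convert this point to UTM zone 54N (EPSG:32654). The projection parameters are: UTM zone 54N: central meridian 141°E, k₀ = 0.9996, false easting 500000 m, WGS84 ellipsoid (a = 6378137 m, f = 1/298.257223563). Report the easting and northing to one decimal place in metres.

E 480636.3 m, N 3957350.6 m

Zone 54 central meridian λ₀ = 6×54 − 183 = 141°; Δλ = -0.2142°.
Transverse Mercator on WGS84 with k₀ = 0.9996 gives E = 480636.324 m, N = 3957350.631 m.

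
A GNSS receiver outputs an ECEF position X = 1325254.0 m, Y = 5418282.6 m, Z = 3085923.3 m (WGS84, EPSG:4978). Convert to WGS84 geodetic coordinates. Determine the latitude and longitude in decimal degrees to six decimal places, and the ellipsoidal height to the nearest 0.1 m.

λ = atan2(Y, X) = 76.25589979°; p = √(X²+Y²) = 5578000.0 m.
Bowring's method on WGS84 (a = 6378137 m, b = 6356752.314 m) gives φ = 29.11600036°, h = 1609.901 m.

lat 29.116000°, lon 76.255900°, h 1609.9 m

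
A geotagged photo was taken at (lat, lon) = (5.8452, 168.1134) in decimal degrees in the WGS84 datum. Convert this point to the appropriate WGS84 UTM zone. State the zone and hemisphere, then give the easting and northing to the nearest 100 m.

Longitude 168.1134° lies in the 6° band [168°, 174°), giving zone 59; latitude is north of the equator, so 59N.
Zone 59 central meridian λ₀ = 6×59 − 183 = 171°; Δλ = -2.8866°.
Transverse Mercator on WGS84 with k₀ = 0.9996 gives E = 180319.303 m, N = 646913.325 m.

Zone 59N: E 180300 m, N 646900 m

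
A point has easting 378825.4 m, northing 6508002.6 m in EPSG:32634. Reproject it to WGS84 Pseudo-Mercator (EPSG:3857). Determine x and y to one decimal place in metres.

Unproject from UTM 34N (λ₀ = 21°) → φ = 58.69519981°, λ = 18.90909994°.
Web Mercator (R = 6378137 m): x = 2104951.377 m, y = 8114797.484 m.

x 2104951.4 m, y 8114797.5 m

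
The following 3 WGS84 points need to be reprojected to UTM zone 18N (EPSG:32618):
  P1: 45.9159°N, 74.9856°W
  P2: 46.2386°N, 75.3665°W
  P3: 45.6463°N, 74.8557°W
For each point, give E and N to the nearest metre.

P1: E 501117 m, N 5084704 m; P2: E 471743 m, N 5120623 m; P3: E 511244 m, N 5054760 m

UTM zone 18N: λ₀ = -75°, k₀ = 0.9996.
P1 (45.9159°, -74.9856°) → (501116.713, 5084703.575) m.
P2 (46.2386°, -75.3665°) → (471743.295, 5120623.415) m.
P3 (45.6463°, -74.8557°) → (511244.463, 5054760.343) m.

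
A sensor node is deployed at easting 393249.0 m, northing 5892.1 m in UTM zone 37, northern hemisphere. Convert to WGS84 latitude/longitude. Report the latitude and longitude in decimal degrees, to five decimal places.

lat 0.05330°, lon 38.04070°

Zone 37N: λ₀ = 39°, k₀ = 0.9996, false easting 500000 m.
Meridian distance M = (N − FN)/k₀ = 5894.5 m.
Inverse transverse Mercator on WGS84 gives φ = 0.05330015°, λ = 38.04070043°.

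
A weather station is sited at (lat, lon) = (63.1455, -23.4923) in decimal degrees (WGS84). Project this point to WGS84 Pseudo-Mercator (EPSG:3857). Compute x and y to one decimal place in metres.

Web Mercator is spherical with R = a = 6378137 m.
x = R·λ = 6378137 × -0.410017984 = -2615150.874 m.
y = R·ln tan(π/4 + φ/2) = 6378137 × 1.432395867 = 9136017.075 m.

x -2615150.9 m, y 9136017.1 m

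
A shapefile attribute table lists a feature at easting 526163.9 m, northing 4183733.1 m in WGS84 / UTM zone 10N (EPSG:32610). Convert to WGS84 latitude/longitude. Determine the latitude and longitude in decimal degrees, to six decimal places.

Zone 10N: λ₀ = -123°, k₀ = 0.9996, false easting 500000 m.
Meridian distance M = (N − FN)/k₀ = 4185407.3 m.
Inverse transverse Mercator on WGS84 gives φ = 37.80059962°, λ = -122.70279988°.

lat 37.800600°, lon -122.702800°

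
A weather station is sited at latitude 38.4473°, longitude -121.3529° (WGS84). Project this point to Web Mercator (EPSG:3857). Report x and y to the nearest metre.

x -13508943 m, y 4642808 m

Web Mercator is spherical with R = a = 6378137 m.
x = R·λ = 6378137 × -2.118007662 = -13508943.034 m.
y = R·ln tan(π/4 + φ/2) = 6378137 × 0.727925481 = 4642808.441 m.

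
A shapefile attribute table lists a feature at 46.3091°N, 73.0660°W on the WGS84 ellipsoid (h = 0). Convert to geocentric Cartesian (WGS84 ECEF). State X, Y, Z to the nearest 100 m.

WGS84: a = 6378137 m, e² = 0.006694380; N(φ) = a/√(1−e²sin²φ) = 6389328.416 m.
X = (N+h)·cosφ·cosλ = 1285531.738 m; Y = (N+h)·cosφ·sinλ = -4222173.789 m; Z = (N(1−e²)+h)·sinφ = 4589047.696 m.

X 1285500 m, Y -4222200 m, Z 4589000 m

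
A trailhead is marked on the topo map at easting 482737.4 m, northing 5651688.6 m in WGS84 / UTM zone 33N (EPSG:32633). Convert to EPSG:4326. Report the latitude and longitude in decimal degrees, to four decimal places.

Zone 33N: λ₀ = 15°, k₀ = 0.9996, false easting 500000 m.
Meridian distance M = (N − FN)/k₀ = 5653950.2 m.
Inverse transverse Mercator on WGS84 gives φ = 51.01650026°, λ = 14.75390002°.

lat 51.0165°, lon 14.7539°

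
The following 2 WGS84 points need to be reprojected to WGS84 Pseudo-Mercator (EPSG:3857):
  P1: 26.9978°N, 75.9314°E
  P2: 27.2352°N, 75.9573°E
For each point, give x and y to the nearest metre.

P1: x 8452645 m, y 3123197 m; P2: x 8455528 m, y 3152888 m

Web Mercator: x = R·λ, y = R·ln tan(π/4+φ/2), R = 6378137 m.
P1 (26.9978°, 75.9314°) → (8452644.783, 3123196.891) m.
P2 (27.2352°, 75.9573°) → (8455527.958, 3152887.738) m.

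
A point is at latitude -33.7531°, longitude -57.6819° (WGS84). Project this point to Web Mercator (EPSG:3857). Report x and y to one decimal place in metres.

x -6421119.7 m, y -3995697.4 m

Web Mercator is spherical with R = a = 6378137 m.
x = R·λ = 6378137 × -1.006739074 = -6421119.736 m.
y = R·ln tan(π/4 + φ/2) = 6378137 × -0.626467787 = -3995697.374 m.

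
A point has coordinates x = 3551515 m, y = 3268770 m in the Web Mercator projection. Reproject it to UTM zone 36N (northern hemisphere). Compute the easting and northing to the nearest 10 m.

E 392370 m, N 3115070 m

Web Mercator inverse (R = 6378137 m) → φ = 28.15690214°, λ = 31.90380206°.
UTM 36N forward: E = 392371.904 m, N = 3115069.309 m.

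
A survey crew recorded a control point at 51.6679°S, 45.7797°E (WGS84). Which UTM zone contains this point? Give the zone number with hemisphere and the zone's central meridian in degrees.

UTM zone = ⌊(λ + 180)/6⌋ + 1; 45.7797° ∈ [42°, 48°) → zone 38.
Hemisphere: S (φ < 0).
Central meridian λ₀ = 6×38 − 183 = 45°.

Zone 38S, central meridian 45°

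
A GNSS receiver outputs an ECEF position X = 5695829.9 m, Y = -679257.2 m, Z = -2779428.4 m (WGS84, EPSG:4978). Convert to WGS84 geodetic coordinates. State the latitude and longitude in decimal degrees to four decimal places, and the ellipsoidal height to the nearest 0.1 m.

λ = atan2(Y, X) = -6.80070027°; p = √(X²+Y²) = 5736189.4 m.
Bowring's method on WGS84 (a = 6378137 m, b = 6356752.314 m) gives φ = -26.00349969°, h = 41.000 m.

lat -26.0035°, lon -6.8007°, h 41.0 m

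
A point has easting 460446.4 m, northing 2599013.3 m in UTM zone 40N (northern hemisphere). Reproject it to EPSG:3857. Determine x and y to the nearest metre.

Unproject from UTM 40N (λ₀ = 57°) → φ = 23.50080033°, λ = 56.61259978°.
Web Mercator (R = 6378137 m): x = 6302085.780 m, y = 2692695.370 m.

x 6302086 m, y 2692695 m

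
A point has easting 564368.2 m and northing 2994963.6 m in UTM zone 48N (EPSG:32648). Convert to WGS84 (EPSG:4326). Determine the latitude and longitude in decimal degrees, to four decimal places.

lat 27.0755°, lon 105.6492°

Zone 48N: λ₀ = 105°, k₀ = 0.9996, false easting 500000 m.
Meridian distance M = (N − FN)/k₀ = 2996162.1 m.
Inverse transverse Mercator on WGS84 gives φ = 27.07550004°, λ = 105.64919959°.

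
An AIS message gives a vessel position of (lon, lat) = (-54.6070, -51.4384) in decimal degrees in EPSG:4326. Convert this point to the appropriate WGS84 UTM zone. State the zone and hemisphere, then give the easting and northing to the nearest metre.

Longitude -54.6070° lies in the 6° band [-60°, -54°), giving zone 21; latitude is south of the equator, so 21S.
Zone 21 central meridian λ₀ = 6×21 − 183 = -57°; Δλ = +2.3930°.
Transverse Mercator on WGS84 with k₀ = 0.9996 gives E = 666317.775 m, N = 4298705.012 m.

Zone 21S: E 666318 m, N 4298705 m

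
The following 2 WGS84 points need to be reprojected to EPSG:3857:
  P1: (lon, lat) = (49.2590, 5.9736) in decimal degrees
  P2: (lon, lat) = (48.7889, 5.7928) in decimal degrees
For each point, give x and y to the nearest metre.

P1: x 5483487 m, y 666186 m; P2: x 5431156 m, y 645953 m

Web Mercator: x = R·λ, y = R·ln tan(π/4+φ/2), R = 6378137 m.
P1 (5.9736°, 49.2590°) → (5483486.797, 666186.106) m.
P2 (5.7928°, 48.7889°) → (5431155.504, 645952.964) m.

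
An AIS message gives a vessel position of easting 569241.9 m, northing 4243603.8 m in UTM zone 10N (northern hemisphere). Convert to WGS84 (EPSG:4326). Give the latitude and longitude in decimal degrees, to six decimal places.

lat 38.337900°, lon -122.207701°

Zone 10N: λ₀ = -123°, k₀ = 0.9996, false easting 500000 m.
Meridian distance M = (N − FN)/k₀ = 4245301.9 m.
Inverse transverse Mercator on WGS84 gives φ = 38.33790014°, λ = -122.20770054°.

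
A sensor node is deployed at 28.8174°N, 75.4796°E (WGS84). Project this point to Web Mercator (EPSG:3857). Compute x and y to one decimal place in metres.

x 8402350.6 m, y 3352425.6 m

Web Mercator is spherical with R = a = 6378137 m.
x = R·λ = 6378137 × 1.317367538 = 8402350.637 m.
y = R·ln tan(π/4 + φ/2) = 6378137 × 0.525612042 = 3352425.611 m.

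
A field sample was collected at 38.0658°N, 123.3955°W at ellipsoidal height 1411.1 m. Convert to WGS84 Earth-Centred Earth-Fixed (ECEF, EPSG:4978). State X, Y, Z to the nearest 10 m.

WGS84: a = 6378137 m, e² = 0.006694380; N(φ) = a/√(1−e²sin²φ) = 6386268.362 m.
X = (N+h)·cosφ·cosλ = -2768060.141 m; Y = (N+h)·cosφ·sinλ = -4198701.074 m; Z = (N(1−e²)+h)·sinφ = 3912066.744 m.

X -2768060 m, Y -4198700 m, Z 3912070 m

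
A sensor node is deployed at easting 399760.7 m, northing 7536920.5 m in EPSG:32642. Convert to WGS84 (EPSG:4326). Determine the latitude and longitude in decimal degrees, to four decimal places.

lat 67.9293°, lon 66.6090°

Zone 42N: λ₀ = 69°, k₀ = 0.9996, false easting 500000 m.
Meridian distance M = (N − FN)/k₀ = 7539936.5 m.
Inverse transverse Mercator on WGS84 gives φ = 67.92929964°, λ = 66.60900020°.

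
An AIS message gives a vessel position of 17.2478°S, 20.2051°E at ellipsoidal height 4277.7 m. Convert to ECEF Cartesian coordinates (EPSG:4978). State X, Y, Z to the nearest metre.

X 5721992 m, Y 2105861 m, Z -1880310 m

WGS84: a = 6378137 m, e² = 0.006694380; N(φ) = a/√(1−e²sin²φ) = 6380014.715 m.
X = (N+h)·cosφ·cosλ = 5721991.556 m; Y = (N+h)·cosφ·sinλ = 2105861.262 m; Z = (N(1−e²)+h)·sinφ = -1880310.217 m.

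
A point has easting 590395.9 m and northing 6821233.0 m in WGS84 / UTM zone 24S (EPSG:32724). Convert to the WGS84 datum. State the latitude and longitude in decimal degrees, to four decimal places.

Zone 24S: λ₀ = -39°, k₀ = 0.9996, false easting 500000 m, false northing 10000000 m.
Meridian distance M = (N − FN)/k₀ = -3180039.0 m.
Inverse transverse Mercator on WGS84 gives φ = -28.73309965°, λ = -38.07429988°.

lat -28.7331°, lon -38.0743°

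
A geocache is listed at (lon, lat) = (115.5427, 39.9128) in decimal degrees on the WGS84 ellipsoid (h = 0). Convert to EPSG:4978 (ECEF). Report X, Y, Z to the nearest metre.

WGS84: a = 6378137 m, e² = 0.006694380; N(φ) = a/√(1−e²sin²φ) = 6386944.044 m.
X = (N+h)·cosφ·cosλ = -2112336.507 m; Y = (N+h)·cosφ·sinλ = 4420125.078 m; Z = (N(1−e²)+h)·sinφ = 4070563.884 m.

X -2112337 m, Y 4420125 m, Z 4070564 m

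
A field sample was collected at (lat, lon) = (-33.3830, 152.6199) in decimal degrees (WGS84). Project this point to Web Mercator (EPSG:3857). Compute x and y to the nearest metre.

Web Mercator is spherical with R = a = 6378137 m.
x = R·λ = 6378137 × 2.663719759 = 16989569.553 m.
y = R·ln tan(π/4 + φ/2) = 6378137 × -0.618715442 = -3946251.851 m.

x 16989570 m, y -3946252 m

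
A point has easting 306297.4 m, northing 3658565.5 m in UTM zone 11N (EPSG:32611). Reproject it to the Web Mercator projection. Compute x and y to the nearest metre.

Unproject from UTM 11N (λ₀ = -117°) → φ = 33.04840036°, λ = -119.07450051°.
Web Mercator (R = 6378137 m): x = -13255312.763 m, y = 3901730.065 m.

x -13255313 m, y 3901730 m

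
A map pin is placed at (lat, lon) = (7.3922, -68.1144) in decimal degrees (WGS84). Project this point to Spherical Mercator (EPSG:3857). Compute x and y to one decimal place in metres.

Web Mercator is spherical with R = a = 6378137 m.
x = R·λ = 6378137 × -1.188820548 = -7582460.324 m.
y = R·ln tan(π/4 + φ/2) = 6378137 × 0.129377659 = 825188.433 m.

x -7582460.3 m, y 825188.4 m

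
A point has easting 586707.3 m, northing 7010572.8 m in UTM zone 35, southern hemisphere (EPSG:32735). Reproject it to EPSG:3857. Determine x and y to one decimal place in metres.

x 3102930.6 m, y -3126508.0 m

Unproject from UTM 35S (λ₀ = 27°) → φ = -27.02429973°, λ = 27.87409963°.
Web Mercator (R = 6378137 m): x = 3102930.578 m, y = -3126508.007 m.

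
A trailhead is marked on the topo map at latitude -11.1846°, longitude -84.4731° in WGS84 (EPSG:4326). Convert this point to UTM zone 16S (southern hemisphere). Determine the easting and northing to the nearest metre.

E 775958 m, N 8762428 m

Zone 16 central meridian λ₀ = 6×16 − 183 = -87°; Δλ = +2.5269°.
Transverse Mercator on WGS84 with k₀ = 0.9996 gives E = 775958.371 m, N = 8762428.204 m.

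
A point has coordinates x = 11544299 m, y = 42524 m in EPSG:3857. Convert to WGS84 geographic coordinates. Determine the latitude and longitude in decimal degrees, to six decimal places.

lat 0.381997°, lon 103.704202°

R = 6378137 m. λ = x/R = 103.70420236°.
φ = 2·arctan(exp(y/R)) − 90° = 2·arctan(1.00669) − 90° = 0.38199676°.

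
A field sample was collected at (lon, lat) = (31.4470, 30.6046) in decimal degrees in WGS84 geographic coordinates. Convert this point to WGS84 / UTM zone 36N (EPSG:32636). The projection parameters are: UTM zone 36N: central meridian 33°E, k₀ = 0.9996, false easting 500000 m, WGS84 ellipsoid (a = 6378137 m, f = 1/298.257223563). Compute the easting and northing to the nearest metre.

E 351124 m, N 3386810 m

Zone 36 central meridian λ₀ = 6×36 − 183 = 33°; Δλ = -1.5530°.
Transverse Mercator on WGS84 with k₀ = 0.9996 gives E = 351124.164 m, N = 3386810.380 m.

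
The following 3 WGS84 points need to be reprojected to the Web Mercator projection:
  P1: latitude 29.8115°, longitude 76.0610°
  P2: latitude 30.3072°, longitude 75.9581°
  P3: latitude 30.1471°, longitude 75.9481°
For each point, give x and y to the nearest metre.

P1: x 8467072 m, y 3479343 m; P2: x 8455617 m, y 3543099 m; P3: x 8454504 m, y 3522472 m

Web Mercator: x = R·λ, y = R·ln tan(π/4+φ/2), R = 6378137 m.
P1 (29.8115°, 76.0610°) → (8467071.789, 3479342.865) m.
P2 (30.3072°, 75.9581°) → (8455617.014, 3543098.974) m.
P3 (30.1471°, 75.9481°) → (8454503.819, 3522472.225) m.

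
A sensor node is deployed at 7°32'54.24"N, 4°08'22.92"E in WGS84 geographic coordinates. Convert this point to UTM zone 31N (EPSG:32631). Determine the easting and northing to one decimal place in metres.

Zone 31 central meridian λ₀ = 6×31 − 183 = 3°; Δλ = +1.1397°.
Transverse Mercator on WGS84 with k₀ = 0.9996 gives E = 625736.406 m, N = 834537.599 m.

E 625736.4 m, N 834537.6 m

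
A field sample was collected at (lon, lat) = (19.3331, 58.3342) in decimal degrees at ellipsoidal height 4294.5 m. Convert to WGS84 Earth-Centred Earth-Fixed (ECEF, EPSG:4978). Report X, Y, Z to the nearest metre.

WGS84: a = 6378137 m, e² = 0.006694380; N(φ) = a/√(1−e²sin²φ) = 6393658.855 m.
X = (N+h)·cosφ·cosλ = 3169296.101 m; Y = (N+h)·cosφ·sinλ = 1111927.578 m; Z = (N(1−e²)+h)·sinφ = 5409026.095 m.

X 3169296 m, Y 1111928 m, Z 5409026 m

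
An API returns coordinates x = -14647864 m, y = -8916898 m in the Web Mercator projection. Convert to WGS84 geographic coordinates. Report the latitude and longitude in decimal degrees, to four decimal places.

lat -62.2426°, lon -131.5840°

R = 6378137 m. λ = x/R = -131.58400111°.
φ = 2·arctan(exp(y/R)) − 90° = 2·arctan(0.24708) − 90° = -62.24260116°.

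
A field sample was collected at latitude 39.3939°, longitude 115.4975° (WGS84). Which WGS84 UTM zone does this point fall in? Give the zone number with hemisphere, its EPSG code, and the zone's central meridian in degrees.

UTM zone = ⌊(λ + 180)/6⌋ + 1; 115.4975° ∈ [114°, 120°) → zone 50.
Hemisphere: N (φ ≥ 0).
Central meridian λ₀ = 6×50 − 183 = 117°.
EPSG code: 32650.

Zone 50N (EPSG:32650), central meridian 117°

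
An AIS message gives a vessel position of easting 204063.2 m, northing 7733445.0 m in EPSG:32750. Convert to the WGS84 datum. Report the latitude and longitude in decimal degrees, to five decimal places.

lat -20.47450°, lon 114.16320°

Zone 50S: λ₀ = 117°, k₀ = 0.9996, false easting 500000 m, false northing 10000000 m.
Meridian distance M = (N − FN)/k₀ = -2267462.0 m.
Inverse transverse Mercator on WGS84 gives φ = -20.47450027°, λ = 114.16319961°.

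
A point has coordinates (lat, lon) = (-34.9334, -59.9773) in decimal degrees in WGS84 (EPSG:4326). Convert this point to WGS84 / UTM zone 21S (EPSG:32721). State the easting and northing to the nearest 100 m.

E 228100 m, N 6130300 m

Zone 21 central meridian λ₀ = 6×21 − 183 = -57°; Δλ = -2.9773°.
Transverse Mercator on WGS84 with k₀ = 0.9996 gives E = 228054.037 m, N = 6130294.463 m.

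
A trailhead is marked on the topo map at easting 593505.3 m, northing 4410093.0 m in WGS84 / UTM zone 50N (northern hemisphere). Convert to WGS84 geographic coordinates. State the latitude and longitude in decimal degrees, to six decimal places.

lat 39.835700°, lon 118.092800°

Zone 50N: λ₀ = 117°, k₀ = 0.9996, false easting 500000 m.
Meridian distance M = (N − FN)/k₀ = 4411857.7 m.
Inverse transverse Mercator on WGS84 gives φ = 39.83569961°, λ = 118.09280010°.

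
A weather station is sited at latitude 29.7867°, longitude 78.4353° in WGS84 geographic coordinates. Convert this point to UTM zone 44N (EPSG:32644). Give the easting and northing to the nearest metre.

Zone 44 central meridian λ₀ = 6×44 − 183 = 81°; Δλ = -2.5647°.
Transverse Mercator on WGS84 with k₀ = 0.9996 gives E = 252071.111 m, N = 3297908.101 m.

E 252071 m, N 3297908 m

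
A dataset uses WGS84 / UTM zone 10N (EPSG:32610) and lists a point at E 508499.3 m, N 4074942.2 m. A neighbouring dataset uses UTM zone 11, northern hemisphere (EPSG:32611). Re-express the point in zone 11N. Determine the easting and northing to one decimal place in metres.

UTM 10N → geographic: φ = 36.82029997°, λ = -122.90470037°.
UTM 11N (λ₀ = -117°) forward: E = -26874.932 m, N = 4091241.728 m.

E -26874.9 m, N 4091241.7 m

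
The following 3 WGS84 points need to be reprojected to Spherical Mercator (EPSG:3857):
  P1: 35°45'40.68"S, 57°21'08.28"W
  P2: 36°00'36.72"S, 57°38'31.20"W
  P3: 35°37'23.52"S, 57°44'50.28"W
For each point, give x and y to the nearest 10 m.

Web Mercator: x = R·λ, y = R·ln tan(π/4+φ/2), R = 6378137 m.
P1 (-35.7613°, -57.3523°) → (-6384428.832, -4267826.133) m.
P2 (-36.0102°, -57.6420°) → (-6416678.088, -4302024.967) m.
P3 (-35.6232°, -57.7473°) → (-6428400.031, -4248897.372) m.

P1: x -6384430 m, y -4267830 m; P2: x -6416680 m, y -4302020 m; P3: x -6428400 m, y -4248900 m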